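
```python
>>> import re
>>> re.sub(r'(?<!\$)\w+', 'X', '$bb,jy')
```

Because the assertion is negative and zero-width, positions next to the forbidden text are skipped.
Matches: at [2:3] → 'b'; at [4:6] → 'jy'.
Every occurrence is swapped for 'X'.

'$bX,X'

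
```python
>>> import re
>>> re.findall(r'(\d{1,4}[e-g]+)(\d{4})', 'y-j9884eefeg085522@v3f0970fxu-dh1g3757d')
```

Pattern: 1 to 4 of a digit, then one or more of a character in [e-g] (captured); then exactly 4 of a digit (captured).
Walking the string: at [3:16] match '9884eefeg0855', groups = ('9884eefeg', '0855'); at [20:26] match '3f0970', groups = ('3f', '0970'); at [32:38] match '1g3757', groups = ('1g', '3757').
With 2 capturing groups, `findall` returns a 2-tuple per match.

[('9884eefeg', '0855'), ('3f', '0970'), ('1g', '3757')]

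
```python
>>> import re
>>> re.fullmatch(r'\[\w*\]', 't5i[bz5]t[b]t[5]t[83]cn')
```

None

`fullmatch` succeeds only if the pattern covers the string from start to end.
Here the pattern can't cover the whole string, so the call returns None.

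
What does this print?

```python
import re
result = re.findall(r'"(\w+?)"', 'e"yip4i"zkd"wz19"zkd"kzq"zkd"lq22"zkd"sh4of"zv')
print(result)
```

['yip4i', 'wz19', 'kzq', 'lq22', 'sh4of']

Matches: at [1:8] match '"yip4i"', group 1 = 'yip4i'; at [11:17] match '"wz19"', group 1 = 'wz19'; at [20:25] match '"kzq"', group 1 = 'kzq'; at [28:34] match '"lq22"', group 1 = 'lq22'; at [37:44] match '"sh4of"', group 1 = 'sh4of'.
Because there's exactly one group, `findall` drops the full match and keeps group 1 from each hit.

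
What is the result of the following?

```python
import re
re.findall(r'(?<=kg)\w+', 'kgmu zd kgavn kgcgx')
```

['mu', 'avn', 'cgx']

Because the assertion is zero-width, the text it checks is not consumed and won't appear in the result.
Since nothing is captured, `findall` lists the 3 matched substrings directly.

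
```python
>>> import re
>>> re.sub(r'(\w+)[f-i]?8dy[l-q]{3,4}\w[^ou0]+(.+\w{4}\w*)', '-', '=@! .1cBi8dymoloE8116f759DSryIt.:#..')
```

'=@! .-.:#..'

Pattern: one or more of a word character (captured); then optionally a character in [f-i], then the literal '8dy', then 3 to 4 of a character in [l-q]; then a word character; then one or more of any character except [ou0]; then one or more of any character, then exactly 4 of a word character, then zero or more of a word character (captured).
Matches: at [5:31] → '1cBi8dymoloE8116f759DSryIt'.
`sub` substitutes '-' at each match site.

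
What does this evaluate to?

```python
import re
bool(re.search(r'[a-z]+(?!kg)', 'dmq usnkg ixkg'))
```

`(?!…)`/`(?<!…)` only lets a position through if the neighbouring text does NOT match; no characters are consumed.
The match spans [0:3] → 'dmq'.

True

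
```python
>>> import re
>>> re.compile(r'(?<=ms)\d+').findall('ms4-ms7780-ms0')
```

['4', '7780', '0']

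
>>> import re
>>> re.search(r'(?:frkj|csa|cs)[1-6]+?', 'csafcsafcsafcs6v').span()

Unlike `match`, `search` isn't anchored — it looks for the pattern anywhere in the string.
The match spans [12:15] → 'cs6'.

(12, 15)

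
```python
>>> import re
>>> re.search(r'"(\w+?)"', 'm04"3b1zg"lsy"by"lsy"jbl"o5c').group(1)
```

'3b1zg'

The match spans [3:10] → '"3b1zg"'.
Captured: group 1 = '3b1zg'.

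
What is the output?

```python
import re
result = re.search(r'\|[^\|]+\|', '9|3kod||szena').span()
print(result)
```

`re.search` scans for the first position where the pattern succeeds.
The match spans [1:7] → '|3kod|'.

(1, 7)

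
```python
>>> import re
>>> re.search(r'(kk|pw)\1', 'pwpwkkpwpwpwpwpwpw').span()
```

`\1` has to match the exact text group 1 already captured.
`re.search` scans for the first position where the pattern succeeds.
The match spans [0:4] → 'pwpw'.
Captured: group 1 = 'pw'.

(0, 4)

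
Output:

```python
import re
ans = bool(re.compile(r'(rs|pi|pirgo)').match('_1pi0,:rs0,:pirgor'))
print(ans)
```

False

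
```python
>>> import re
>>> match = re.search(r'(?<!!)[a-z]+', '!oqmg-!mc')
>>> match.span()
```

(2, 5)

Because the assertion is negative and zero-width, positions next to the forbidden text are skipped.
The match spans [2:5] → 'qmg'.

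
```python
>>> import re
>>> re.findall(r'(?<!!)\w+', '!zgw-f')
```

A negative assertion filters positions out without eating any characters.
No capturing groups, so `findall` returns the 2 full match strings.

['gw', 'f']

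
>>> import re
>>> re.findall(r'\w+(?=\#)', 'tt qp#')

['qp']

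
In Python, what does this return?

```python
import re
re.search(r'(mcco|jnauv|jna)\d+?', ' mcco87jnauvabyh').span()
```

(1, 6)

The match spans [1:6] → 'mcco8'.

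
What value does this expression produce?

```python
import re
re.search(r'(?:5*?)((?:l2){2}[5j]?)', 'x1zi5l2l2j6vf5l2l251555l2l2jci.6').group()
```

'5l2l2j'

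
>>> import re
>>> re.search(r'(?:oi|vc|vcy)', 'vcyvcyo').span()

(0, 2)

Alternation isn't longest-match — the leftmost alternative that fits at this position is chosen.
Unlike `match`, `search` isn't anchored — it looks for the pattern anywhere in the string.
The match spans [0:2] → 'vc'.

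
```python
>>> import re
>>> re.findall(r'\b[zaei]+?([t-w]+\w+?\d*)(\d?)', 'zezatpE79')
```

The pattern matches a word boundary (`\b`, zero-width); then one or more of one of [zaei] (lazy); then one or more of a character in [t-w], then one or more of a word character (lazy), then zero or more of a digit (captured); then optionally a digit (captured).
A non-greedy quantifier consumes as few characters as it can — just enough that the remainder of the pattern still matches from where it stops; whatever follows it matches normally.
Matches: at [0:6] match 'zezatp', groups = ('tp', '').
`findall` packs the 2 group values into a tuple for every match.

[('tp', '')]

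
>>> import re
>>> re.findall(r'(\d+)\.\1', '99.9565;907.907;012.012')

['9', '907', '012']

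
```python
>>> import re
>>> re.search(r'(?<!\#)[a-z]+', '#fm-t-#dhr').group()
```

'm'

The negative lookaround is zero-width — it rules out positions where the adjacent text would match, without consuming anything.
Unlike `match`, `search` isn't anchored — it looks for the pattern anywhere in the string.
The match spans [2:3] → 'm'.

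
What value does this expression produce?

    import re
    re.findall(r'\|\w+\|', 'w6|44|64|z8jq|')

['|44|', '|z8jq|']

Since nothing is captured, `findall` lists the 2 matched substrings directly.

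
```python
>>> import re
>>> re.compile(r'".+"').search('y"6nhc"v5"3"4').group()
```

'"6nhc"v5"3"'

`search` walks the string left to right and returns the first match it finds.
The match spans [1:12] → '"6nhc"v5"3"'.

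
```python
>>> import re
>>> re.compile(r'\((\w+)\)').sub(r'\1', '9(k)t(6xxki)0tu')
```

'9kt6xxki0tu'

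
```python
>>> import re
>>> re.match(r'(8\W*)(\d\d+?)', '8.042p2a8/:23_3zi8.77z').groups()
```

('8.', '04')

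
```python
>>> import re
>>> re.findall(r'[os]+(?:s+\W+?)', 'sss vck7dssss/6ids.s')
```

`findall` yields the raw match text (2 of them) because the pattern has no groups.

['sss ', 'ssss/']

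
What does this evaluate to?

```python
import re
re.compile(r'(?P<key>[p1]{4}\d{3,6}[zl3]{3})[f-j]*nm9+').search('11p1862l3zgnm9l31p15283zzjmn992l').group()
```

'11p1862l3zgnm9'

Pattern: exactly 4 of one of [p1], then 3 to 6 of a digit, then exactly 3 of one of [zl3] (captured as 'key'); then zero or more of a character in [f-j], then the literal 'nm', then one or more of a literal '9'.
`re.search` tries every starting position until one works.
The match spans [0:14] → '11p1862l3zgnm9'.
Captured: group 1 = '11p1862l3z'.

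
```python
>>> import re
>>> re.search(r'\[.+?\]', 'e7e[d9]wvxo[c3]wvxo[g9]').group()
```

'[d9]'

Lazy quantifiers expand one character at a time until the remainder of the pattern can match.
The match spans [3:7] → '[d9]'.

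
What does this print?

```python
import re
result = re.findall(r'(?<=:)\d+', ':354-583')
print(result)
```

Because the assertion is zero-width, the text it checks is not consumed and won't appear in the result.
Since nothing is captured, `findall` lists the 1 matched substring directly.

['354']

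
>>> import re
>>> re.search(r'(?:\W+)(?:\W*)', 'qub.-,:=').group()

The pattern matches one or more of a non-word character (non-capturing group); then zero or more of a non-word character (non-capturing group).
`search` walks the string left to right and returns the first match it finds.
The match spans [3:8] → '.-,:='.

'.-,:='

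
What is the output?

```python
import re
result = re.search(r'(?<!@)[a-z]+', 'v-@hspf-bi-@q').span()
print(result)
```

(0, 1)

The negative lookaround is zero-width — it rules out positions where the adjacent text would match, without consuming anything.
Unlike `match`, `search` isn't anchored — it looks for the pattern anywhere in the string.
The match spans [0:1] → 'v'.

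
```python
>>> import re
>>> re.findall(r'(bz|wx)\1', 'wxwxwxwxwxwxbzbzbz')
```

The backreference `\1` re-matches whatever the first group consumed, character for character.
Scanning left to right: at [0:4] match 'wxwx', group 1 = 'wx'; at [4:8] match 'wxwx', group 1 = 'wx'; at [8:12] match 'wxwx', group 1 = 'wx'; at [12:16] match 'bzbz', group 1 = 'bz'.
One capturing group, so `findall` returns just the captured substring from each match — 4 in all.

['wx', 'wx', 'wx', 'bz']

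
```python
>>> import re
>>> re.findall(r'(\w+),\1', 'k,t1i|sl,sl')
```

After group 1 captures some text, `\1` only succeeds where that same text appears again.
Matches: at [6:11] match 'sl,sl', group 1 = 'sl'.
One capturing group, so `findall` returns just the captured substring from the one match — 1 in all.

['sl']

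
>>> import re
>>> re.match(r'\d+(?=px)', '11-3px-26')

The positive lookaround only admits positions where the adjacent text matches; those characters stay outside the span.
With `match`, the pattern is implicitly anchored at the beginning.
Here position 0 doesn't satisfy it, so the call returns None.

None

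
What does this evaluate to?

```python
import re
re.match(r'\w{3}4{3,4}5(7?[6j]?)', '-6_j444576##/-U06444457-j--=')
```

None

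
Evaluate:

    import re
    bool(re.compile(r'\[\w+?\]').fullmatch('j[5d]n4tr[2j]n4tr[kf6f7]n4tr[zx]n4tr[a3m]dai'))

False

`re.fullmatch` requires the pattern to consume the entire string.
Here the string isn't matched end-to-end, so the call returns None, and `bool(None)` is False.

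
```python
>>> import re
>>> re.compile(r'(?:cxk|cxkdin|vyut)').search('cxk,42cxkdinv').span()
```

`re.search` tries every starting position until one works.
The match spans [0:3] → 'cxk'.

(0, 3)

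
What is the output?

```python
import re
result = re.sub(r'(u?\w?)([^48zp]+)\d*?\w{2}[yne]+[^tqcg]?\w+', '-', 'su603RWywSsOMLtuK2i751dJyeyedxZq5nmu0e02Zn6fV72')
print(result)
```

-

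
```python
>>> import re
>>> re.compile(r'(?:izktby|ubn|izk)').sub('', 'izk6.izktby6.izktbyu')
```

Alternation isn't longest-match — the leftmost alternative that fits at this position is chosen.
Matches: at [0:3] → 'izk'; at [5:11] → 'izktby'; at [13:19] → 'izktby'.
Each match is replaced by ''.

'6.6.u'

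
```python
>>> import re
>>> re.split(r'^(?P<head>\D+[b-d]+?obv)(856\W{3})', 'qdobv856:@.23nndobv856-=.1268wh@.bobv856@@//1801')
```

['', 'qdobv', '856:@.', '23nndobv856-=.1268wh@.bobv856@@//1801']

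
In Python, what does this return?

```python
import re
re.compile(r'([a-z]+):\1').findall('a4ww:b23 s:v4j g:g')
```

['g']

`\1` is not a pattern — it's the concrete string captured by group 1, re-applied verbatim.
Matches: at [15:18] match 'g:g', group 1 = 'g'.
`findall` collects group 1 from the one match (1 total).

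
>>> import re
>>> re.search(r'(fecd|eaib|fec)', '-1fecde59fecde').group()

'fecd'

Alternation isn't longest-match — the leftmost alternative that fits at this position is chosen.
Unlike `match`, `search` isn't anchored — it looks for the pattern anywhere in the string.
The match spans [2:6] → 'fecd'.
Captured: group 1 = 'fecd'.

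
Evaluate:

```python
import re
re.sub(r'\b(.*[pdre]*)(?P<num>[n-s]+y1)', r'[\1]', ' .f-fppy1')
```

' .[f-fp]'

Each match is replaced using the text its own group 1 captured.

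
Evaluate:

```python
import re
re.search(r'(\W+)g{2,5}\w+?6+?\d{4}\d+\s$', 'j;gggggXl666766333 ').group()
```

';gggggXl666766333 '

Pattern: one or more of a non-word character (captured); then 2 to 5 of a literal 'g', then one or more of a word character (lazy), then one or more of a literal '6' (lazy); then exactly 4 of a digit, then one or more of a digit, then whitespace; then anchored at the end.
`re.search` tries every starting position until one works.
The match spans [1:19] → ';gggggXl666766333 '.
Captured: group 1 = ';'.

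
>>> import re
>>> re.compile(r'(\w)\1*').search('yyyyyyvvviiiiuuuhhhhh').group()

'yyyyyy'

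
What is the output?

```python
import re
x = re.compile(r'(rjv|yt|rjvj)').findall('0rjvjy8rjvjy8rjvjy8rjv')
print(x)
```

['rjv', 'rjv', 'rjv', 'rjv']

`|` is ordered: at each position the engine commits to the first alternative that works.
Walking the string: at [1:4] match 'rjv', group 1 = 'rjv'; at [7:10] match 'rjv', group 1 = 'rjv'; at [13:16] match 'rjv', group 1 = 'rjv'; at [19:22] match 'rjv', group 1 = 'rjv'.
`findall` collects group 1 from each match (4 total).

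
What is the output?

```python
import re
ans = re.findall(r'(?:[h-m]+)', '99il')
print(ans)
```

['il']

Since nothing is captured, `findall` lists the 1 matched substring directly.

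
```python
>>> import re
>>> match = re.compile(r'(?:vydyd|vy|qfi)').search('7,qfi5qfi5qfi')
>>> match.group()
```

'qfi'

`search` walks the string left to right and returns the first match it finds.
The match spans [2:5] → 'qfi'.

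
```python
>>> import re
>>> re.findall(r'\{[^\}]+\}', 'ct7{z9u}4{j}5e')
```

['{z9u}', '{j}']

Walking the string: at [3:8] → '{z9u}'; at [9:12] → '{j}'.
`findall` yields the raw match text (2 of them) because the pattern has no groups.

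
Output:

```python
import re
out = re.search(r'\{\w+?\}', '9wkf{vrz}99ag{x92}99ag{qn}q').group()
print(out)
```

The match spans [4:9] → '{vrz}'.

{vrz}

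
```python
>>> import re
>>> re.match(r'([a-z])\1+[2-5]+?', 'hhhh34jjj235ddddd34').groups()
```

`\1` has to match the exact text group 1 already captured.
`re.match` won't scan ahead — the pattern has to work from the very first character.
The match spans [0:5] → 'hhhh3'.
Captured: group 1 = 'h'.

('h',)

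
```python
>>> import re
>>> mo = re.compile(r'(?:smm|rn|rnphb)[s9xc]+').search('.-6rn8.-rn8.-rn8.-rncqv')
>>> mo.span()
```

`re.search` scans for the first position where the pattern succeeds.
The match spans [18:21] → 'rnc'.

(18, 21)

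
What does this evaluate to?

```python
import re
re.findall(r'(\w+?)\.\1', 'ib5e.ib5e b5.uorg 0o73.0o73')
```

['ib5e', '0o73']

`\1` is not a pattern — it's the concrete string captured by group 1, re-applied verbatim.
Scanning left to right: at [0:9] match 'ib5e.ib5e', group 1 = 'ib5e'; at [18:27] match '0o73.0o73', group 1 = '0o73'.
Because there's exactly one group, `findall` drops the full match and keeps group 1 from each hit.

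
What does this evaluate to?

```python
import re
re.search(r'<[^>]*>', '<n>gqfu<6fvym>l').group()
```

'<n>'

`re.search` scans for the first position where the pattern succeeds.
The match spans [0:3] → '<n>'.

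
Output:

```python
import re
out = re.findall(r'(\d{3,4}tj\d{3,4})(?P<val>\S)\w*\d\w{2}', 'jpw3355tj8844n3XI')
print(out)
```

[('3355tj8844', 'n')]

This matches 3 to 4 of a digit, then the literal 'tj', then 3 to 4 of a digit (captured); then a non-whitespace character (captured as 'val'); then zero or more of a word character, then a digit, then exactly 2 of a word character.
With 2 capturing groups, `findall` returns a 2-tuple per match.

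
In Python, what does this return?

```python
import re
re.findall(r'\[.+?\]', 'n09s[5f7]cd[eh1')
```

Walking the string: at [4:9] → '[5f7]'.
`findall` yields the raw match text (1 of them) because the pattern has no groups.

['[5f7]']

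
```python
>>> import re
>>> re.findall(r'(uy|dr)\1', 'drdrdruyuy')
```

The backreference `\1` re-matches whatever the first group consumed, character for character.
With a single group, `findall` returns only what that group captured — 2 items.

['dr', 'uy']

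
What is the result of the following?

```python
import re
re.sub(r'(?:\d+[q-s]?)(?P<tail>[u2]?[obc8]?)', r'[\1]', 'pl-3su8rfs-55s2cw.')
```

'pl-[u8]rfs-[2c]w.'

The pattern matches one or more of a digit, then optionally a character in [q-s] (non-capturing group); then optionally one of [u2], then optionally one of [obc8] (captured as 'tail').
Matches: at [3:7] → '3su8'; at [11:16] → '55s2c'.
The replacement refers to a captured group, so each match is rewritten using its own captured text.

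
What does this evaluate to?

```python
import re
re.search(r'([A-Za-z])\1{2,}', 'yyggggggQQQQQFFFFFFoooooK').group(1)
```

`\1` is not a pattern — it's the concrete string captured by group 1, re-applied verbatim.
`re.search` tries every starting position until one works.
The match spans [2:8] → 'gggggg'.
Captured: group 1 = 'g'.

'g'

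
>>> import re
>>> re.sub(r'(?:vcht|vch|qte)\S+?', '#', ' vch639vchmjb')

' #39#jb'

Matches: at [1:5] → 'vch6'; at [7:11] → 'vchm'.
Every occurrence is swapped for '#'.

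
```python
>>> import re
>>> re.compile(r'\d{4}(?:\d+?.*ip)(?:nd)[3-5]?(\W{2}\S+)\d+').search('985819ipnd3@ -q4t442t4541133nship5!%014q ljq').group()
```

'985819ipnd3@ -q4t442t4541133nship5!%014'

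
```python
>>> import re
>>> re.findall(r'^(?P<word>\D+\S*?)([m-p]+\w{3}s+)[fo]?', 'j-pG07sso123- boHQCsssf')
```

This matches anchored at the start of the string; then one or more of a non-digit, then zero or more of a non-whitespace character (lazy) (captured as 'word'); then one or more of a character in [m-p], then exactly 3 of a word character, then one or more of a literal 's' (captured); then optionally one of [fo].
Walking the string: at [0:9] match 'j-pG07sso', groups = ('j-', 'pG07ss').
2 groups means the one result is a tuple of 2 captured strings — 1 here.

[('j-', 'pG07ss')]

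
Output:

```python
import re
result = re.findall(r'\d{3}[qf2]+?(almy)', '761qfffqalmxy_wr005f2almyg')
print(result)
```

['almy']

The pattern matches exactly 3 of a digit, then one or more of one of [qf2] (lazy); then the literal 'al', then the literal 'my' (captured).
Matches: at [16:25] match '005f2almy', group 1 = 'almy'.
`findall` collects group 1 from the one match (1 total).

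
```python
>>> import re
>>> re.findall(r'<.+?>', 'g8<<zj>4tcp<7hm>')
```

['<<zj>', '<7hm>']

Scanning left to right: at [2:7] → '<<zj>'; at [11:16] → '<7hm>'.
`findall` yields the raw match text (2 of them) because the pattern has no groups.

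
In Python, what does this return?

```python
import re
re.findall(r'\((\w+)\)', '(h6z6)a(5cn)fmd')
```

['h6z6', '5cn']

Matches: at [0:6] match '(h6z6)', group 1 = 'h6z6'; at [7:12] match '(5cn)', group 1 = '5cn'.
With a single group, `findall` returns only what that group captured — 2 items.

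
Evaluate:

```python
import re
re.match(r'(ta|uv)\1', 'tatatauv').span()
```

`re.match` only tries the pattern at the start of the string.
The match spans [0:4] → 'tata'.

(0, 4)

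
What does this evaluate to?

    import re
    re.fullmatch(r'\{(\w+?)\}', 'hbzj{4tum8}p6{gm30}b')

None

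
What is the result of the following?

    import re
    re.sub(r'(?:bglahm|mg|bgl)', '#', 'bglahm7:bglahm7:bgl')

Branches in `(...|...)` are attempted left-to-right; the first branch that allows the whole pattern to succeed is taken.
Each match is replaced by '#'.

'#7:#7:#'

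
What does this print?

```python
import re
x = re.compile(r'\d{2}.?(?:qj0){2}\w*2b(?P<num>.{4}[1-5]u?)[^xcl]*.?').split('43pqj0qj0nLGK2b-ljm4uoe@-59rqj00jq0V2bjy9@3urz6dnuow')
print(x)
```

['', '-ljm4u', '']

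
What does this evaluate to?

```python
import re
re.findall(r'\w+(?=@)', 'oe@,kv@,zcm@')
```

['oe', 'kv', 'zcm']

The `(?=…)`/`(?<=…)` assertion just peeks at neighbouring text; it doesn't advance the match position.
With no groups in the pattern, `findall` gives back each whole match — 3 here.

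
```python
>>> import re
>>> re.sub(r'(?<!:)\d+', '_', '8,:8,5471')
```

'_,:8,_'

Because the assertion is negative and zero-width, positions next to the forbidden text are skipped.
Matches: at [0:1] → '8'; at [5:9] → '5471'.
`sub` substitutes '_' at each match site.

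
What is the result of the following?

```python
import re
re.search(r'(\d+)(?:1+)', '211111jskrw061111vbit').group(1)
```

Pattern: one or more of a digit (captured); then one or more of a literal '1' (non-capturing group).
`re.search` tries every starting position until one works.
The match spans [0:6] → '211111'.
Captured: group 1 = '21111'.

'21111'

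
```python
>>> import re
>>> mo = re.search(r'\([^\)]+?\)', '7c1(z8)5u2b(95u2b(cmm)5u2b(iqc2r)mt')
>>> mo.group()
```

'(z8)'

`re.search` scans for the first position where the pattern succeeds.
The match spans [3:7] → '(z8)'.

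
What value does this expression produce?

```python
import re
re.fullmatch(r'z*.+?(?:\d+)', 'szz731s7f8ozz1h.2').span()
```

(0, 17)

Pattern: zero or more of a literal 'z', then one or more of any character (lazy); then one or more of a digit (non-capturing group).
`re.fullmatch` requires the pattern to consume the entire string.
The match spans [0:17] → 'szz731s7f8ozz1h.2'.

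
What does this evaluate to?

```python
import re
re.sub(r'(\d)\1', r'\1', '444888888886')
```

'4488886'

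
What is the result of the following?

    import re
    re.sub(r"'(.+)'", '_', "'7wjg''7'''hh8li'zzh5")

'_zzh5'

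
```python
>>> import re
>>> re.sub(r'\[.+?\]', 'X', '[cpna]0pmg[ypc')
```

Matches: at [0:6] → '[cpna]'.
`sub` substitutes 'X' at each match site.

'X0pmg[ypc'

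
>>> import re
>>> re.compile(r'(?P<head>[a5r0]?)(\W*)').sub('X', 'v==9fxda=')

'XvXX9XfXxXdXX'

This matches optionally one of [a5r0] (captured as 'head'); then zero or more of a non-word character (captured).
Matches: at [0:0] → ''; at [1:3] → '=='; at [3:3] → ''; at [4:4] → ''; at [5:5] → ''; ….
`sub` substitutes 'X' at each match site.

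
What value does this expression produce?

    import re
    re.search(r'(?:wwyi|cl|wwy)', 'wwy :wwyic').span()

(0, 3)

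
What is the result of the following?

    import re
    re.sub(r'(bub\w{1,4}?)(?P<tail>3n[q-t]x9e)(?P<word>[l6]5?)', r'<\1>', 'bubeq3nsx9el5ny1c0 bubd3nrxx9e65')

'<bubeq>ny1c0 bubd3nrxx9e65'

Pattern: the literal 'bub', then 1 to 4 of a word character (lazy) (captured); then the literal '3n', then a character in [q-t], then the literal 'x9e' (captured as 'tail'); then one of [l6], then optionally the literal '5' (captured as 'word').
Matches: at [0:13] → 'bubeq3nsx9el5'.
`\1` in the replacement pulls in group 1's text for each match.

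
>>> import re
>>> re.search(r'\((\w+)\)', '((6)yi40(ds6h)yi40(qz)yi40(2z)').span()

(1, 4)

`re.search` tries every starting position until one works.
The match spans [1:4] → '(6)'.
Captured: group 1 = '6'.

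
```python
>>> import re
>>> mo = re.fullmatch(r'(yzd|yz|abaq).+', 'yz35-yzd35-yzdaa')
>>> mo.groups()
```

('yz',)

For `fullmatch`, every character of the input must be accounted for by the pattern.
The match spans [0:16] → 'yz35-yzd35-yzdaa'.
Captured: group 1 = 'yz'.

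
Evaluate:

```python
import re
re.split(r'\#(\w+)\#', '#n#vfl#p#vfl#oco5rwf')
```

['', 'n', 'vfl', 'p', 'vfl#oco5rwf']

Matches to split on: at [0:3] → '#n#'; at [6:9] → '#p#'.
Because the pattern has a capturing group, `split` also inserts each captured text between the pieces.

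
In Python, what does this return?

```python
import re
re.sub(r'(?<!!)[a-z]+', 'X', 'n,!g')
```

Because the assertion is negative and zero-width, positions next to the forbidden text are skipped.
Each match is replaced by 'X'.

'X,!g'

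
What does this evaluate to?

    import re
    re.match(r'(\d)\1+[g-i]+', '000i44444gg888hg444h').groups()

('0',)

The match spans [0:4] → '000i'.
Captured: group 1 = '0'.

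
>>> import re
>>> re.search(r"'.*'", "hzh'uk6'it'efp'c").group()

"'uk6'it'efp'"

`re.search` scans for the first position where the pattern succeeds.
The match spans [3:15] → "'uk6'it'efp'".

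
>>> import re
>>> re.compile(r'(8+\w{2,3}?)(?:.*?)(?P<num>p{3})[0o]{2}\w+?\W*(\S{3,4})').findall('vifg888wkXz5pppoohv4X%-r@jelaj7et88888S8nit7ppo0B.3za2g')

Because the quantifier is non-greedy, it stops expanding at the earliest point where the rest of the pattern can succeed.
3 groups means the one result is a tuple of 3 captured strings — 1 here.

[('888wk', 'ppp', 'v4X%')]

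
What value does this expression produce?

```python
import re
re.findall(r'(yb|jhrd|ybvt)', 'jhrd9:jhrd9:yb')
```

['jhrd', 'jhrd', 'yb']

With a single group, `findall` returns only what that group captured — 3 items.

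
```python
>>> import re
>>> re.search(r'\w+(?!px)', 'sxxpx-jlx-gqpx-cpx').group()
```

'sxxpx'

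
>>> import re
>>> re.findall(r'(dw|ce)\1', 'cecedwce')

A backreference is literal: `\1` must see the identical characters the first group matched.
Because there's exactly one group, `findall` drops the full match and keeps group 1 from the one hit.

['ce']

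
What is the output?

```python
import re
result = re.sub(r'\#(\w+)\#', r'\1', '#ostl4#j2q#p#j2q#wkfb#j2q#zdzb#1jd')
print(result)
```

Matches: at [0:7] → '#ostl4#'; at [10:13] → '#p#'; at [16:22] → '#wkfb#'; at [25:31] → '#zdzb#'.
Each match is replaced using the text its own group 1 captured.

ostl4j2qpj2qwkfbj2qzdzb1jd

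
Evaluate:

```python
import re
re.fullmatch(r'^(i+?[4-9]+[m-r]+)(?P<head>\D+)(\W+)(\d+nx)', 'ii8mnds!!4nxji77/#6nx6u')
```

None

The pattern matches anchored at the start of the string; then one or more of a literal 'i' (lazy), then one or more of a character in [4-9], then one or more of a character in [m-r] (captured); then one or more of a non-digit (captured as 'head'); then one or more of a non-word character (captured); then one or more of a digit, then the literal 'nx' (captured).
`re.fullmatch` requires the pattern to consume the entire string.
Here the pattern can't cover the whole string, so the call returns None.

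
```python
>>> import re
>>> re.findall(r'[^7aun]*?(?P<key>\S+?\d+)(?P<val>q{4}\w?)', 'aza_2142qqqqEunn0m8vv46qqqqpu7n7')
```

Pattern: zero or more of any character except [7aun] (lazy); then one or more of a non-whitespace character (lazy), then one or more of a digit (captured as 'key'); then exactly 4 of a literal 'q', then optionally a word character (captured as 'val').
A `+?`/`*?`/`{m,n}?` starts at its minimum and grows only as far as needed for what follows to match.
Walking the string: at [0:13] match 'aza_2142qqqqE', groups = ('aza_2142', 'qqqqE'); at [13:28] match 'unn0m8vv46qqqqp', groups = ('unn0m8vv46', 'qqqqp').
With 2 capturing groups, `findall` returns a 2-tuple per match.

[('aza_2142', 'qqqqE'), ('unn0m8vv46', 'qqqqp')]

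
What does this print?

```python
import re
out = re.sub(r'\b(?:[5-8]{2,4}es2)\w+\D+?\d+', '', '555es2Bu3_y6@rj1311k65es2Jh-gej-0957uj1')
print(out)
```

k65es2Jh-gej-0957uj1

This matches a word boundary (`\b`, zero-width); then 2 to 4 of a character in [5-8], then the literal 'es2' (non-capturing group); then one or more of a word character; then one or more of a non-digit (lazy), then one or more of a digit.
Matches: at [0:19] → '555es2Bu3_y6@rj1311'.
`sub` substitutes '' at each match site.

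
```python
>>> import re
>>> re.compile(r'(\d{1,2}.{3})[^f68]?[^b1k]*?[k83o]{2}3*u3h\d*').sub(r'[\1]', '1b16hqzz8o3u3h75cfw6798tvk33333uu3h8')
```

'[1b16]cfw6798tvk33333uu3h8'

The pattern matches 1 to 2 of a digit, then exactly 3 of any character (captured); then optionally any character except [f68], then zero or more of any character except [b1k] (lazy), then exactly 2 of one of [k83o]; then zero or more of a literal '3', then the literal 'u3h', then zero or more of a digit.
Matches: at [0:16] → '1b16hqzz8o3u3h75'.
The replacement refers to a captured group, so each match is rewritten using its own captured text.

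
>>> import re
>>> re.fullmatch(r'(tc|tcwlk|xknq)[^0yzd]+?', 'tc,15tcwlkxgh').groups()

The match spans [0:13] → 'tc,15tcwlkxgh'.
Captured: group 1 = 'tc'.

('tc',)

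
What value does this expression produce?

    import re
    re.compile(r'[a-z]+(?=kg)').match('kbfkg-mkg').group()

Lookahead/lookbehind check context without consuming it, so the matched span excludes the asserted characters.
With `match`, the pattern is implicitly anchored at the beginning.
The match spans [0:3] → 'kbf'.

'kbf'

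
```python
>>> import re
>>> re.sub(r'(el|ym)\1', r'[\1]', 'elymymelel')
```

'el[ym][el]'

A backreference is literal: `\1` must see the identical characters the first group matched.
Matches: at [2:6] → 'ymym'; at [6:10] → 'elel'.
The replacement refers to a captured group, so each match is rewritten using its own captured text.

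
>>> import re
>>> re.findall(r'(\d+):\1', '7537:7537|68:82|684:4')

['7537', '8', '4']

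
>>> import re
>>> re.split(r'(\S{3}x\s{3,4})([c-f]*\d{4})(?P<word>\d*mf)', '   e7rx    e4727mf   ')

The pattern matches exactly 3 of a non-whitespace character, then a literal 'x', then 3 to 4 of whitespace (captured); then zero or more of a character in [c-f], then exactly 4 of a digit (captured); then zero or more of a digit, then the literal 'mf' (captured as 'word').
Matches to split on: at [3:18] → 'e7rx    e4727mf'.
The group in the pattern means `split` returns the separators' captures alongside the pieces.

['   ', 'e7rx    ', 'e4727', 'mf', '   ']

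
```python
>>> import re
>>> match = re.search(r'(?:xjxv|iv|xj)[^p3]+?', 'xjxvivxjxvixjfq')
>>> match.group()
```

'xjxvi'

The regex engine tests alternatives in the order written; an earlier branch that matches wins even if a later one would match more.
Unlike `match`, `search` isn't anchored — it looks for the pattern anywhere in the string.
The match spans [0:5] → 'xjxvi'.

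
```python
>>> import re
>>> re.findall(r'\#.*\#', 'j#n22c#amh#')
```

['#n22c#amh#']

Matches: at [1:11] → '#n22c#amh#'.
With no groups in the pattern, `findall` gives back each whole match — 1 here.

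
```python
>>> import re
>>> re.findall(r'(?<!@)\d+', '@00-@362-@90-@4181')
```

['0', '62', '0', '181']

`(?!…)`/`(?<!…)` only lets a position through if the neighbouring text does NOT match; no characters are consumed.
Matches: at [2:3] → '0'; at [6:8] → '62'; at [11:12] → '0'; at [15:18] → '181'.
`findall` yields the raw match text (4 of them) because the pattern has no groups.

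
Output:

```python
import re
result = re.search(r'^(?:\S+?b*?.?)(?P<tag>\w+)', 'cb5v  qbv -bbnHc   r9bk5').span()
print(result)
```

(0, 4)

Pattern: anchored at the start of the string; then one or more of a non-whitespace character (lazy), then zero or more of a literal 'b' (lazy), then optionally any character (non-capturing group); then one or more of a word character (captured as 'tag').
`search` walks the string left to right and returns the first match it finds.
The match spans [0:4] → 'cb5v'.
Captured: group 1 = '5v'.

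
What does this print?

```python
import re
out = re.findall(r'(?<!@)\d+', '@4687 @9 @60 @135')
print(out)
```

The negative lookahead/lookbehind blocks any match where the forbidden context is present.
Since nothing is captured, `findall` lists the 3 matched substrings directly.

['687', '0', '35']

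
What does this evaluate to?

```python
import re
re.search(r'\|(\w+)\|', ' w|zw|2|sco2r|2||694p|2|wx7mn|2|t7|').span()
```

(2, 6)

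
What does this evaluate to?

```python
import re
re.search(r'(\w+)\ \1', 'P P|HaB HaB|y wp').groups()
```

The match spans [0:3] → 'P P'.
Captured: group 1 = 'P'.

('P',)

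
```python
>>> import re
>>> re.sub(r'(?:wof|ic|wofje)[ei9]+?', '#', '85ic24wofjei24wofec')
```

'85ic24#24#c'

Each match is replaced by '#'.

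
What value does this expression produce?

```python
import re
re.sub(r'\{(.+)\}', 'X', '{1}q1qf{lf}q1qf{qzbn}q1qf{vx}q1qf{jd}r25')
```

'Xr25'

Every occurrence is swapped for 'X'.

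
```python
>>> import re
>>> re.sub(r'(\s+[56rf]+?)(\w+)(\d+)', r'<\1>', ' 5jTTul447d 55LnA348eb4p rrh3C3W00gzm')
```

'< 5>d< 5>p< r>gzm'

A non-greedy quantifier consumes as few characters as it can — just enough that the remainder of the pattern still matches from where it stops; whatever follows it matches normally.
`\1` in the replacement pulls in group 1's text for each match.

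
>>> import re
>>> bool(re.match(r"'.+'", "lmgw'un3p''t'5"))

With `match`, the pattern is implicitly anchored at the beginning.
Here position 0 doesn't satisfy it, so the call returns None, and `bool(None)` is False.

False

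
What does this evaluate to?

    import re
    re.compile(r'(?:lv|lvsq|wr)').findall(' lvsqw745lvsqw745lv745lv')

Alternation tries branches left to right and keeps the first one that lets the overall match succeed at that position.
Matches: at [1:3] → 'lv'; at [9:11] → 'lv'; at [17:19] → 'lv'; at [22:24] → 'lv'.
With no groups in the pattern, `findall` gives back each whole match — 4 here.

['lv', 'lv', 'lv', 'lv']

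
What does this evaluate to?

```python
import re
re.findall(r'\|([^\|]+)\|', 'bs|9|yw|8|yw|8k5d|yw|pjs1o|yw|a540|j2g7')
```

Matches: at [2:5] match '|9|', group 1 = '9'; at [7:10] match '|8|', group 1 = '8'; at [12:18] match '|8k5d|', group 1 = '8k5d'; at [20:27] match '|pjs1o|', group 1 = 'pjs1o'; at [29:35] match '|a540|', group 1 = 'a540'.
With a single group, `findall` returns only what that group captured — 5 items.

['9', '8', '8k5d', 'pjs1o', 'a540']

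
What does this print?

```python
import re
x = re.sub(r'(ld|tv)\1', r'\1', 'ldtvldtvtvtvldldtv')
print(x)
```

ldtvldtvtvldtv

A backreference is literal: `\1` must see the identical characters the first group matched.
Matches: at [6:10] → 'tvtv'; at [12:16] → 'ldld'.
The replacement refers to a captured group, so each match is rewritten using its own captured text.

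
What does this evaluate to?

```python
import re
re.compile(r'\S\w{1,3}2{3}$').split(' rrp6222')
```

Pattern: a non-whitespace character, then 1 to 3 of a word character; then exactly 3 of a literal '2'; then anchored at the end.
`split` removes every match and returns the 2 fragments in between.

[' ', '']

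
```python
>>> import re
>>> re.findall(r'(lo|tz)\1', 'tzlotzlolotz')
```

`\1` is not a pattern — it's the concrete string captured by group 1, re-applied verbatim.
Scanning left to right: at [6:10] match 'lolo', group 1 = 'lo'.
Because there's exactly one group, `findall` drops the full match and keeps group 1 from the one hit.

['lo']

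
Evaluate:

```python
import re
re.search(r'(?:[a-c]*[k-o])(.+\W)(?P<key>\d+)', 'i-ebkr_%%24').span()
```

(3, 11)

The match spans [3:11] → 'bkr_%%24'.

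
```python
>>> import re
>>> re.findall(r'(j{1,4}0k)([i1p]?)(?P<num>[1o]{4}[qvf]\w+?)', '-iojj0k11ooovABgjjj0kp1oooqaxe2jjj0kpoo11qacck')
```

[('jj0k', '1', '1ooovA'), ('jjj0k', 'p', '1oooqa'), ('jjj0k', 'p', 'oo11qa')]

Pattern: 1 to 4 of a literal 'j', then the literal '0k' (captured); then optionally one of [i1p] (captured); then exactly 4 of one of [1o], then one of [qvf], then one or more of a word character (lazy) (captured as 'num').
A non-greedy quantifier consumes as few characters as it can — just enough that the remainder of the pattern still matches from where it stops; whatever follows it matches normally.
Walking the string: at [3:14] match 'jj0k11ooovA', groups = ('jj0k', '1', '1ooovA'); at [16:28] match 'jjj0kp1oooqa', groups = ('jjj0k', 'p', '1oooqa'); at [31:43] match 'jjj0kpoo11qa', groups = ('jjj0k', 'p', 'oo11qa').
With 3 capturing groups, `findall` returns a 3-tuple per match.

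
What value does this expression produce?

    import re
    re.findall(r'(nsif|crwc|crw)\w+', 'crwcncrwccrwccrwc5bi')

['crwc']

`|` is ordered: at each position the engine commits to the first alternative that works.
Scanning left to right: at [0:20] match 'crwcncrwccrwccrwc5bi', group 1 = 'crwc'.
Because there's exactly one group, `findall` drops the full match and keeps group 1 from the one hit.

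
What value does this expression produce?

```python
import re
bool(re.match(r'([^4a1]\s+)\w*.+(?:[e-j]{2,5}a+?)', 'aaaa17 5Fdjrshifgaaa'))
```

Pattern: any character except [4a1], then one or more of whitespace (captured); then zero or more of a word character, then one or more of any character; then 2 to 5 of a character in [e-j], then one or more of the literal 'a' (lazy) (non-capturing group).
`re.match` won't scan ahead — the pattern has to work from the very first character.
Here position 0 doesn't satisfy it, so the call returns None, and `bool(None)` is False.

False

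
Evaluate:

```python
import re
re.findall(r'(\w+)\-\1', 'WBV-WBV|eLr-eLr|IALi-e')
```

['WBV', 'eLr']

`\1` has to match the exact text group 1 already captured.
Walking the string: at [0:7] match 'WBV-WBV', group 1 = 'WBV'; at [8:15] match 'eLr-eLr', group 1 = 'eLr'.
`findall` collects group 1 from each match (2 total).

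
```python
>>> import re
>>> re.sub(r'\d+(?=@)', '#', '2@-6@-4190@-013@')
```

Lookahead/lookbehind check context without consuming it, so the matched span excludes the asserted characters.
Each match is replaced by '#'.

'#@-#@-#@-#@'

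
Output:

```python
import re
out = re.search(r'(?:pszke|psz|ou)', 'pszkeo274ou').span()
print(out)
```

(0, 5)

Alternation tries branches left to right and keeps the first one that lets the overall match succeed at that position.
Unlike `match`, `search` isn't anchored — it looks for the pattern anywhere in the string.
The match spans [0:5] → 'pszke'.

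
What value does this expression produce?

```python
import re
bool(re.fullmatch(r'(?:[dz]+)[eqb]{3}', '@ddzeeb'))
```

For `fullmatch`, every character of the input must be accounted for by the pattern.
Here the pattern can't cover the whole string, so the call returns None, and `bool(None)` is False.

False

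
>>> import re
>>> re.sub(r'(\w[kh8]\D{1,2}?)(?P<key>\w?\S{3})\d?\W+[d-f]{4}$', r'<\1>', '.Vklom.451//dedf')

This matches a word character, then one of [kh8], then 1 to 2 of a non-digit (lazy) (captured); then optionally a word character, then exactly 3 of a non-whitespace character (captured as 'key'); then optionally a digit, then one or more of a non-word character, then exactly 4 of a character in [d-f]; then anchored at the end.
Matches: at [1:16] → 'Vklom.451//dedf'.
The replacement refers to a captured group, so each match is rewritten using its own captured text.

'.<Vklo>'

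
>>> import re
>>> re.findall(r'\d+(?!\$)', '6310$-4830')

['631', '4830']

`(?!…)`/`(?<!…)` only lets a position through if the neighbouring text does NOT match; no characters are consumed.
Matches: at [0:3] → '631'; at [6:10] → '4830'.
Since nothing is captured, `findall` lists the 2 matched substrings directly.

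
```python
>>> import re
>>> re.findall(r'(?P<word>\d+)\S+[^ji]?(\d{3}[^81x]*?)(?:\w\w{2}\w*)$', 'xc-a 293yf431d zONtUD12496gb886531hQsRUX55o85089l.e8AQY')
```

Pattern: one or more of a digit (captured as 'word'); then one or more of a non-whitespace character, then optionally any character except [ji]; then exactly 3 of a digit, then zero or more of any character except [81x] (lazy) (captured); then a word character, then exactly 2 of a word character, then zero or more of a word character (non-capturing group); then anchored at the end.
The `?` after the quantifier makes it lazy — it takes as little as possible before letting the rest of the pattern try.
Scanning left to right: at [21:55] match '12496gb886531hQsRUX55o85089l.e8AQY', groups = ('12496', '089l.').
With 2 capturing groups, `findall` returns a 2-tuple per match.

[('12496', '089l.')]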